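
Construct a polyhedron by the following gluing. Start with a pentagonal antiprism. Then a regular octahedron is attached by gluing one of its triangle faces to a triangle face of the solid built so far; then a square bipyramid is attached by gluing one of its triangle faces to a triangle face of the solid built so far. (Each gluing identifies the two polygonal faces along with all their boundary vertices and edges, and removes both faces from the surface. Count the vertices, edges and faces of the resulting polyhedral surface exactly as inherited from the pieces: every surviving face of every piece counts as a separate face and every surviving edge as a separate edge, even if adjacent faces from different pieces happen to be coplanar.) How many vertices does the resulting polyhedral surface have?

A pentagonal antiprism: V=10, E=20, F=12.
Attach a regular octahedron (V=6, E=12, F=8) along a 3-gon: merge 3 vertices and 3 edges, delete both glued faces → V=13, E=29, F=18.
Attach a square bipyramid (V=6, E=12, F=8) along a 3-gon: merge 3 vertices and 3 edges, delete both glued faces → V=16, E=38, F=24.
Check: V − E + F = 16 − 38 + 24 = 2.

16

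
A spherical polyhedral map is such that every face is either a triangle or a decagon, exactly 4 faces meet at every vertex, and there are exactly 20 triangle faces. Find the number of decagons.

2

Let x be the number of decagons; then F = 20 + x.
Edge–face incidences: 2E = 3·20 + 10·x = 60 + 10x.
Every vertex has degree 4, so 4V = 2E.
Euler: V − E + F = 2 ⇒ (2E)/4 − E + (20 + x) = 2.
Multiply by 8: 2·(2E) − 4·(2E) + 8·(20 + x) = 16, i.e. 160 + 8x − 2·(60 + 10x) = 16.
Collecting terms: −12x + 40 = 16, so −12x = −24, so x = 2.
Then 2E = 60 + 10·2 = 80, so E = 40, V = 2E/4 = 20, F = 20 + 2 = 22.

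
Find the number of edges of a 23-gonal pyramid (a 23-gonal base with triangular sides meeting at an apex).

46

A pyramid on an n-gon base has one n-gon and n triangles: V = 23 + 1 = 24, E = 2·23 = 46, F = 23 + 1 = 24.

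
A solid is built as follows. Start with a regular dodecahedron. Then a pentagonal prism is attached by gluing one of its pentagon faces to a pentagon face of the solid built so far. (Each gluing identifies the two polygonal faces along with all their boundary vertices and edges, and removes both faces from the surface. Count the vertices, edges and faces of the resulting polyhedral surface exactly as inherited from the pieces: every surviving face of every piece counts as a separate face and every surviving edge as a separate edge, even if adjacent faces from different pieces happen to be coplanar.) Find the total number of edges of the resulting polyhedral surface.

A regular dodecahedron: V=20, E=30, F=12.
Attach a pentagonal prism (V=10, E=15, F=7) along a 5-gon: merge 5 vertices and 5 edges, delete both glued faces → V=25, E=40, F=17.
Check: V − E + F = 25 − 40 + 17 = 2.

40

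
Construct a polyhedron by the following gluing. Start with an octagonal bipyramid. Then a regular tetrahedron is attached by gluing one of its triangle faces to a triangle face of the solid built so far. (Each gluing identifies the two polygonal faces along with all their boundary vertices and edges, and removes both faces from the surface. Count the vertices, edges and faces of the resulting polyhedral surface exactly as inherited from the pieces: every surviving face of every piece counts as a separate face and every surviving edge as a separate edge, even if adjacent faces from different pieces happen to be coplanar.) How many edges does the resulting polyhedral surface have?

An octagonal bipyramid: V=10, E=24, F=16.
Attach a regular tetrahedron (V=4, E=6, F=4) along a 3-gon: merge 3 vertices and 3 edges, delete both glued faces → V=11, E=27, F=18.
Check: V − E + F = 11 − 27 + 18 = 2.

27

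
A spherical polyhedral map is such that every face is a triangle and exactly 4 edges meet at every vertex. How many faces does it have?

Each face has 3 edges and each edge borders two faces, so 2E = 3F.
Each vertex has degree 4, so 4V = 2E and hence V = 3F/4.
Euler: V − E + F = 2 ⇒ (3F/4) − (3F/2) + F = 2.
Multiply by 8: (6 − 12 + 8)F = 16, i.e. 2F = 16.
So F = 8, E = 3·8/2 = 12, V = 3·8/4 = 6.

8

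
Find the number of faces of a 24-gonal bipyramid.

48

A bipyramid over an n-gon has 2n triangular faces and n + 2 vertices: V = 24 + 2 = 26, E = 3·24 = 72, F = 2·24 = 48.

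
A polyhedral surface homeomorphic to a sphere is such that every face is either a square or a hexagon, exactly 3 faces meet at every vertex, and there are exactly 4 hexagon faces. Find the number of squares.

Let x be the number of squares; then F = 4 + x.
Edge–face incidences: 2E = 6·4 + 4·x = 24 + 4x.
Every vertex has degree 3, so 3V = 2E.
Euler: V − E + F = 2 ⇒ (2E)/3 − E + (4 + x) = 2.
Multiply by 6: 2·(2E) − 3·(2E) + 6·(4 + x) = 12, i.e. 24 + 6x − (24 + 4x) = 12.
Collecting terms: 2x = 12, so x = 6.
Then 2E = 24 + 4·6 = 48, so E = 24, V = 2E/3 = 16, F = 4 + 6 = 10.

6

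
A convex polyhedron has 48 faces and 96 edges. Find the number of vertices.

50

Here V − E + F = 2.
V = 2 + E − F = 2 + 96 − 48 = 50.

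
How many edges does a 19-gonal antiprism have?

An antiprism on an n-gon has two n-gon caps and 2n triangles: V = 2·19 = 38, E = 4·19 = 76, F = 2·19 + 2 = 40.

76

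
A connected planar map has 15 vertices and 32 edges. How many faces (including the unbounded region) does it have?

19

Euler's formula for a connected plane graph: V − E + F = 2, so F = 2 − 15 + 32 = 19.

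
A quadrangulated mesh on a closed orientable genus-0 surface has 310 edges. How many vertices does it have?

χ = 2 − 2·0 = 2, and every face is a square so 4F = 2E.
F = 2E/4 = 155. Then V = 2 + E − F = 2 + 310 − 155 = 157.

157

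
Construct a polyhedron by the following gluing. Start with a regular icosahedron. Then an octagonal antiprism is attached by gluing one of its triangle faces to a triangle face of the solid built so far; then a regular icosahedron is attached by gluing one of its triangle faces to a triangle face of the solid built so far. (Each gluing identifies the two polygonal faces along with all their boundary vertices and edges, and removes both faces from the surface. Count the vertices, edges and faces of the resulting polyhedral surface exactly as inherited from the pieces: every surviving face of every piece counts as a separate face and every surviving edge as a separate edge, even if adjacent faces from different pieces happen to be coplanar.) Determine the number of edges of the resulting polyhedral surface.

86

A regular icosahedron: V=12, E=30, F=20.
Attach an octagonal antiprism (V=16, E=32, F=18) along a 3-gon: merge 3 vertices and 3 edges, delete both glued faces → V=25, E=59, F=36.
Attach a regular icosahedron (V=12, E=30, F=20) along a 3-gon: merge 3 vertices and 3 edges, delete both glued faces → V=34, E=86, F=54.
Check: V − E + F = 34 − 86 + 54 = 2.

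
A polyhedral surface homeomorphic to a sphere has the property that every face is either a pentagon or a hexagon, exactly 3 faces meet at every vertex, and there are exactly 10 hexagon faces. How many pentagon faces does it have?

Let x be the number of pentagons; then F = 10 + x.
Edge–face incidences: 2E = 6·10 + 5·x = 60 + 5x.
Every vertex has degree 3, so 3V = 2E.
Euler: V − E + F = 2 ⇒ (2E)/3 − E + (10 + x) = 2.
Multiply by 6: 2·(2E) − 3·(2E) + 6·(10 + x) = 12, i.e. 60 + 6x − (60 + 5x) = 12.
Collecting terms: x = 12.
Then 2E = 60 + 5·12 = 120, so E = 60, V = 2E/3 = 40, F = 10 + 12 = 22.

12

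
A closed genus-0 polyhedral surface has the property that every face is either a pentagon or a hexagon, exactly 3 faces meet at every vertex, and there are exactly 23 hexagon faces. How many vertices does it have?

66

Let x be the number of pentagons; then F = 23 + x.
Edge–face incidences: 2E = 6·23 + 5·x = 138 + 5x.
Every vertex has degree 3, so 3V = 2E.
Euler: V − E + F = 2 ⇒ (2E)/3 − E + (23 + x) = 2.
Multiply by 6: 2·(2E) − 3·(2E) + 6·(23 + x) = 12, i.e. 138 + 6x − (138 + 5x) = 12.
Collecting terms: x = 12.
Then 2E = 138 + 5·12 = 198, so E = 99, V = 2E/3 = 66, F = 23 + 12 = 35.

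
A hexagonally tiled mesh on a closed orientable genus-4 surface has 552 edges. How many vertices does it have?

χ = 2 − 2·4 = -6, and every face is a hexagon so 6F = 2E.
F = 2E/6 = 184. Then V = -6 + E − F = -6 + 552 − 184 = 362.

362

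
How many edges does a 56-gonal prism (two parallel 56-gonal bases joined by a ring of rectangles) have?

168

A prism on an n-gon has two n-gon bases and n rectangular sides: V = 2·56 = 112, E = 3·56 = 168, F = 56 + 2 = 58.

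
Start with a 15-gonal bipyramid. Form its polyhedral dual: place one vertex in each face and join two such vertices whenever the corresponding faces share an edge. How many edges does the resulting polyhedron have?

45

The base solid has V = 17, E = 45, F = 30.
The dual swaps V and F and preserves E: V′ = F = 30, E′ = E = 45, F′ = V = 17.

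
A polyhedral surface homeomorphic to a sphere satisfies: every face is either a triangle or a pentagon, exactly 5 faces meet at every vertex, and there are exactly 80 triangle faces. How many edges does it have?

150

Let x be the number of pentagons; then F = 80 + x.
Edge–face incidences: 2E = 3·80 + 5·x = 240 + 5x.
Every vertex has degree 5, so 5V = 2E.
Euler: V − E + F = 2 ⇒ (2E)/5 − E + (80 + x) = 2.
Multiply by 10: 2·(2E) − 5·(2E) + 10·(80 + x) = 20, i.e. 800 + 10x − 3·(240 + 5x) = 20.
Collecting terms: −5x + 80 = 20, so −5x = −60, so x = 12.
Then 2E = 240 + 5·12 = 300, so E = 150, V = 2E/5 = 60, F = 80 + 12 = 92.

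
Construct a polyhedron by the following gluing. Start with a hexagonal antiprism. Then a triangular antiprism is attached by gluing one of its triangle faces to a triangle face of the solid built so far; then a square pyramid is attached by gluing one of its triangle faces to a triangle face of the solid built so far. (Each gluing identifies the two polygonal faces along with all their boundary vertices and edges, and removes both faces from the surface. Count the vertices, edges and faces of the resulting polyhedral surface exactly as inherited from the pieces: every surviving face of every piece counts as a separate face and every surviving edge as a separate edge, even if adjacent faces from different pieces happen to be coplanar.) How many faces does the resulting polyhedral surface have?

23

A hexagonal antiprism: V=12, E=24, F=14.
Attach a triangular antiprism (V=6, E=12, F=8) along a 3-gon: merge 3 vertices and 3 edges, delete both glued faces → V=15, E=33, F=20.
Attach a square pyramid (V=5, E=8, F=5) along a 3-gon: merge 3 vertices and 3 edges, delete both glued faces → V=17, E=38, F=23.
Check: V − E + F = 17 − 38 + 23 = 2.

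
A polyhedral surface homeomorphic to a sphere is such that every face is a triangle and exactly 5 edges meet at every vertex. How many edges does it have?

30

Each face has 3 edges and each edge borders two faces, so 2E = 3F.
Each vertex has degree 5, so 5V = 2E and hence V = 3F/5.
Euler: V − E + F = 2 ⇒ (3F/5) − (3F/2) + F = 2.
Multiply by 10: (6 − 15 + 10)F = 20, i.e. 1F = 20.
So F = 20, E = 3·20/2 = 30, V = 3·20/5 = 12.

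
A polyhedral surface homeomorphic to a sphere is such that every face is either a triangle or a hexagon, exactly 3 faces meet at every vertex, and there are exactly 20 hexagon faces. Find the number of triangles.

4

Let x be the number of triangles; then F = 20 + x.
Edge–face incidences: 2E = 6·20 + 3·x = 120 + 3x.
Every vertex has degree 3, so 3V = 2E.
Euler: V − E + F = 2 ⇒ (2E)/3 − E + (20 + x) = 2.
Multiply by 6: 2·(2E) − 3·(2E) + 6·(20 + x) = 12, i.e. 120 + 6x − (120 + 3x) = 12.
Collecting terms: 3x = 12, so x = 4.
Then 2E = 120 + 3·4 = 132, so E = 66, V = 2E/3 = 44, F = 20 + 4 = 24.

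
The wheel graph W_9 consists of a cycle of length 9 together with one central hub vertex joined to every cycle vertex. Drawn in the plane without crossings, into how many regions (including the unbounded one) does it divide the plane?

10

W_9 has V = 9 + 1 = 10 vertices and E = 2·9 = 18 edges.
By Euler's formula F = 2 − V + E = 2 − 10 + 18 = 10.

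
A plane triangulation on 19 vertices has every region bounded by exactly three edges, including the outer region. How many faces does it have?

34

In a plane triangulation 3F = 2E and V − E + F = 2, so F = 2V − 4 = 2·19 − 4 = 34.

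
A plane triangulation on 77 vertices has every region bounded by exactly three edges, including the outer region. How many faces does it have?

150

In a plane triangulation 3F = 2E and V − E + F = 2, so F = 2V − 4 = 2·77 − 4 = 150.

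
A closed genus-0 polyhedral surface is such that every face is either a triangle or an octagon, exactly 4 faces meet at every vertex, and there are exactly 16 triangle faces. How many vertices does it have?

Let x be the number of octagons; then F = 16 + x.
Edge–face incidences: 2E = 3·16 + 8·x = 48 + 8x.
Every vertex has degree 4, so 4V = 2E.
Euler: V − E + F = 2 ⇒ (2E)/4 − E + (16 + x) = 2.
Multiply by 8: 2·(2E) − 4·(2E) + 8·(16 + x) = 16, i.e. 128 + 8x − 2·(48 + 8x) = 16.
Collecting terms: −8x + 32 = 16, so −8x = −16, so x = 2.
Then 2E = 48 + 8·2 = 64, so E = 32, V = 2E/4 = 16, F = 16 + 2 = 18.

16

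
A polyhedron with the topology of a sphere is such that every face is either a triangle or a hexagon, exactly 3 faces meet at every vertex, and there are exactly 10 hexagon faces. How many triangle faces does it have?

Let x be the number of triangles; then F = 10 + x.
Edge–face incidences: 2E = 6·10 + 3·x = 60 + 3x.
Every vertex has degree 3, so 3V = 2E.
Euler: V − E + F = 2 ⇒ (2E)/3 − E + (10 + x) = 2.
Multiply by 6: 2·(2E) − 3·(2E) + 6·(10 + x) = 12, i.e. 60 + 6x − (60 + 3x) = 12.
Collecting terms: 3x = 12, so x = 4.
Then 2E = 60 + 3·4 = 72, so E = 36, V = 2E/3 = 24, F = 10 + 4 = 14.

4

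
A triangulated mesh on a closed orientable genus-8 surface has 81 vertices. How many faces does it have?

χ = 2 − 2·8 = -14, and every face is a triangle so 3F = 2E.
V − E + F = -14 with E = 3F/2 gives 81 − (3/2 − 1)·F = -14, so F = 190 and E = 285.

190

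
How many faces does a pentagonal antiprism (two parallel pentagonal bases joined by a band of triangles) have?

12

An antiprism on an n-gon has two n-gon caps and 2n triangles: V = 2·5 = 10, E = 4·5 = 20, F = 2·5 + 2 = 12.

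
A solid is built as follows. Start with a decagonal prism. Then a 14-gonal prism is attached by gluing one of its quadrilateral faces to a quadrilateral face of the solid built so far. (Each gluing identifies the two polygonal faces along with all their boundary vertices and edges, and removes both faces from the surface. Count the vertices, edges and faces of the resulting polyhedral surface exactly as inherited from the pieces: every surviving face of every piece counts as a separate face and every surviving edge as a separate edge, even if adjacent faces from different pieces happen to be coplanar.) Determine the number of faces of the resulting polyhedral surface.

26

A decagonal prism: V=20, E=30, F=12.
Attach a 14-gonal prism (V=28, E=42, F=16) along a 4-gon: merge 4 vertices and 4 edges, delete both glued faces → V=44, E=68, F=26.
Check: V − E + F = 44 − 68 + 26 = 2.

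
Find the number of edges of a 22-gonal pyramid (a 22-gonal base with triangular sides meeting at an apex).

44

A pyramid on an n-gon base has one n-gon and n triangles: V = 22 + 1 = 23, E = 2·22 = 44, F = 22 + 1 = 23.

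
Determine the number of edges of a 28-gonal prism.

A prism on an n-gon has two n-gon bases and n rectangular sides: V = 2·28 = 56, E = 3·28 = 84, F = 28 + 2 = 30.

84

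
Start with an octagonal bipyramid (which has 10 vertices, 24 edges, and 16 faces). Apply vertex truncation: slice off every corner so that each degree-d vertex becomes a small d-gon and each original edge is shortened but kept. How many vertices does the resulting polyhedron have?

48

Truncation replaces each original edge-end by a new vertex, so V′ = 2E = 48.
Each original edge survives, and each old vertex of degree d contributes d new edges; summing degrees gives Σd = 2E, so E′ = E + 2E = 3E = 72.
Each original face survives and each original vertex becomes one new face: F′ = F + V = 26.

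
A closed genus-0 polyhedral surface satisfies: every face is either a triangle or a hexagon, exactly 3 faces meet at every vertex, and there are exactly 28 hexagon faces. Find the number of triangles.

Let x be the number of triangles; then F = 28 + x.
Edge–face incidences: 2E = 6·28 + 3·x = 168 + 3x.
Every vertex has degree 3, so 3V = 2E.
Euler: V − E + F = 2 ⇒ (2E)/3 − E + (28 + x) = 2.
Multiply by 6: 2·(2E) − 3·(2E) + 6·(28 + x) = 12, i.e. 168 + 6x − (168 + 3x) = 12.
Collecting terms: 3x = 12, so x = 4.
Then 2E = 168 + 3·4 = 180, so E = 90, V = 2E/3 = 60, F = 28 + 4 = 32.

4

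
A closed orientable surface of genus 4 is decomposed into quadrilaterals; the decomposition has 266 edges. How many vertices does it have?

127

χ = 2 − 2·4 = -6, and every face is a square so 4F = 2E.
F = 2E/4 = 133. Then V = -6 + E − F = -6 + 266 − 133 = 127.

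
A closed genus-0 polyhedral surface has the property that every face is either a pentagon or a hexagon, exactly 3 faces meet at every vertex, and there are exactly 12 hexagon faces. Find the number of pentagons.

Let x be the number of pentagons; then F = 12 + x.
Edge–face incidences: 2E = 6·12 + 5·x = 72 + 5x.
Every vertex has degree 3, so 3V = 2E.
Euler: V − E + F = 2 ⇒ (2E)/3 − E + (12 + x) = 2.
Multiply by 6: 2·(2E) − 3·(2E) + 6·(12 + x) = 12, i.e. 72 + 6x − (72 + 5x) = 12.
Collecting terms: x = 12.
Then 2E = 72 + 5·12 = 132, so E = 66, V = 2E/3 = 44, F = 12 + 12 = 24.

12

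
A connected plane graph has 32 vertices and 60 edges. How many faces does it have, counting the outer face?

30

Euler's formula for a connected plane graph: V − E + F = 2, so F = 2 − 32 + 60 = 30.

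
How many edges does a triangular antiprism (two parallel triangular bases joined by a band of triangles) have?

An antiprism on an n-gon has two n-gon caps and 2n triangles: V = 2·3 = 6, E = 4·3 = 12, F = 2·3 + 2 = 8.

12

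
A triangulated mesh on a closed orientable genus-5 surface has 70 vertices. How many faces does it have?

χ = 2 − 2·5 = -8, and every face is a triangle so 3F = 2E.
V − E + F = -8 with E = 3F/2 gives 70 − (3/2 − 1)·F = -8, so F = 156 and E = 234.

156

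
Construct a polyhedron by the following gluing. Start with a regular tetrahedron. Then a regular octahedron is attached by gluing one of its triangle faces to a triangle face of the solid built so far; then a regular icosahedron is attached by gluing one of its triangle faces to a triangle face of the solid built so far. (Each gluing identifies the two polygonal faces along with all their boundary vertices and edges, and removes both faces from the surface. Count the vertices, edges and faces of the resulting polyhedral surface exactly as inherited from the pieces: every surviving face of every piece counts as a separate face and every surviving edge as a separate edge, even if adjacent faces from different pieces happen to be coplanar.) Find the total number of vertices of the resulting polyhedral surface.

16

A regular tetrahedron: V=4, E=6, F=4.
Attach a regular octahedron (V=6, E=12, F=8) along a 3-gon: merge 3 vertices and 3 edges, delete both glued faces → V=7, E=15, F=10.
Attach a regular icosahedron (V=12, E=30, F=20) along a 3-gon: merge 3 vertices and 3 edges, delete both glued faces → V=16, E=42, F=28.
Check: V − E + F = 16 − 42 + 28 = 2.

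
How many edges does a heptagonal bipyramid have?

A bipyramid over an n-gon has 2n triangular faces and n + 2 vertices: V = 7 + 2 = 9, E = 3·7 = 21, F = 2·7 = 14.

21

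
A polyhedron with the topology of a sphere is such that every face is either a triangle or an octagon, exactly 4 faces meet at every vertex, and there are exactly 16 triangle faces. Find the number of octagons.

2

Let x be the number of octagons; then F = 16 + x.
Edge–face incidences: 2E = 3·16 + 8·x = 48 + 8x.
Every vertex has degree 4, so 4V = 2E.
Euler: V − E + F = 2 ⇒ (2E)/4 − E + (16 + x) = 2.
Multiply by 8: 2·(2E) − 4·(2E) + 8·(16 + x) = 16, i.e. 128 + 8x − 2·(48 + 8x) = 16.
Collecting terms: −8x + 32 = 16, so −8x = −16, so x = 2.
Then 2E = 48 + 8·2 = 64, so E = 32, V = 2E/4 = 16, F = 16 + 2 = 18.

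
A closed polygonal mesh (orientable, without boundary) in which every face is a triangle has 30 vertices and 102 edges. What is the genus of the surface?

Every face is a triangle and each edge borders two faces, so 3F = 2·102, giving F = 68.
χ = V − E + F = 30 − 102 + 68 = -4.
For a closed orientable surface χ = 2 − 2g, so g = (2 − (-4))/2 = 3.

3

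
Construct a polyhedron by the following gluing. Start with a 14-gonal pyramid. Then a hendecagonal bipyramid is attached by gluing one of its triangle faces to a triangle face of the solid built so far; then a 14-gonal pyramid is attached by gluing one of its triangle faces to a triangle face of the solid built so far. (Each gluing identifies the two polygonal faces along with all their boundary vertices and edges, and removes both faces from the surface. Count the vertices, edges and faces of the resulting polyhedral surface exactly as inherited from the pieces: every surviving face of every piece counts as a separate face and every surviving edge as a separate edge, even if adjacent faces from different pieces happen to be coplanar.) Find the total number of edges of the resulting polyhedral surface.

83

A 14-gonal pyramid: V=15, E=28, F=15.
Attach a hendecagonal bipyramid (V=13, E=33, F=22) along a 3-gon: merge 3 vertices and 3 edges, delete both glued faces → V=25, E=58, F=35.
Attach a 14-gonal pyramid (V=15, E=28, F=15) along a 3-gon: merge 3 vertices and 3 edges, delete both glued faces → V=37, E=83, F=48.
Check: V − E + F = 37 − 83 + 48 = 2.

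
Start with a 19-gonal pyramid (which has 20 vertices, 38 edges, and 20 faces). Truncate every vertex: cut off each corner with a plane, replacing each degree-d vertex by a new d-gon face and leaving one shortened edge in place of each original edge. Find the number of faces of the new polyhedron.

40

Truncation replaces each original edge-end by a new vertex, so V′ = 2E = 76.
Each original edge survives, and each old vertex of degree d contributes d new edges; summing degrees gives Σd = 2E, so E′ = E + 2E = 3E = 114.
Each original face survives and each original vertex becomes one new face: F′ = F + V = 40.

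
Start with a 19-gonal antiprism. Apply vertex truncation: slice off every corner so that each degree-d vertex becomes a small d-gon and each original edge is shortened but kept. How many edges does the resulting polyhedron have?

228

The base solid has V = 38, E = 76, F = 40.
Truncation replaces each original edge-end by a new vertex, so V′ = 2E = 152.
Each original edge survives, and each old vertex of degree d contributes d new edges; summing degrees gives Σd = 2E, so E′ = E + 2E = 3E = 228.
Each original face survives and each original vertex becomes one new face: F′ = F + V = 78.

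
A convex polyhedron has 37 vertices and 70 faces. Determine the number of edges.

Here V − E + F = 2.
E = V + F − (2) = 37 + 70 − (2) = 105.

105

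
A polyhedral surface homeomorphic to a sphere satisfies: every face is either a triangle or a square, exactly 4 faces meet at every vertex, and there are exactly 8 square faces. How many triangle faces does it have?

Let x be the number of triangles; then F = 8 + x.
Edge–face incidences: 2E = 4·8 + 3·x = 32 + 3x.
Every vertex has degree 4, so 4V = 2E.
Euler: V − E + F = 2 ⇒ (2E)/4 − E + (8 + x) = 2.
Multiply by 8: 2·(2E) − 4·(2E) + 8·(8 + x) = 16, i.e. 64 + 8x − 2·(32 + 3x) = 16.
Collecting terms: 2x = 16, so x = 8.
Then 2E = 32 + 3·8 = 56, so E = 28, V = 2E/4 = 14, F = 8 + 8 = 16.

8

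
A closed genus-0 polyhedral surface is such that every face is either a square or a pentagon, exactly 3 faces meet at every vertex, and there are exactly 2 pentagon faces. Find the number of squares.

5

Let x be the number of squares; then F = 2 + x.
Edge–face incidences: 2E = 5·2 + 4·x = 10 + 4x.
Every vertex has degree 3, so 3V = 2E.
Euler: V − E + F = 2 ⇒ (2E)/3 − E + (2 + x) = 2.
Multiply by 6: 2·(2E) − 3·(2E) + 6·(2 + x) = 12, i.e. 12 + 6x − (10 + 4x) = 12.
Collecting terms: 2x + 2 = 12, so 2x = 10, so x = 5.
Then 2E = 10 + 4·5 = 30, so E = 15, V = 2E/3 = 10, F = 2 + 5 = 7.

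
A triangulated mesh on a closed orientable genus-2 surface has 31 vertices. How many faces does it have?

χ = 2 − 2·2 = -2, and every face is a triangle so 3F = 2E.
V − E + F = -2 with E = 3F/2 gives 31 − (3/2 − 1)·F = -2, so F = 66 and E = 99.

66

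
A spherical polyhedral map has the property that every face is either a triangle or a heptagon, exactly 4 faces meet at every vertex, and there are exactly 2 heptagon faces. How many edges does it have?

28

Let x be the number of triangles; then F = 2 + x.
Edge–face incidences: 2E = 7·2 + 3·x = 14 + 3x.
Every vertex has degree 4, so 4V = 2E.
Euler: V − E + F = 2 ⇒ (2E)/4 − E + (2 + x) = 2.
Multiply by 8: 2·(2E) − 4·(2E) + 8·(2 + x) = 16, i.e. 16 + 8x − 2·(14 + 3x) = 16.
Collecting terms: 2x − 12 = 16, so 2x = 28, so x = 14.
Then 2E = 14 + 3·14 = 56, so E = 28, V = 2E/4 = 14, F = 2 + 14 = 16.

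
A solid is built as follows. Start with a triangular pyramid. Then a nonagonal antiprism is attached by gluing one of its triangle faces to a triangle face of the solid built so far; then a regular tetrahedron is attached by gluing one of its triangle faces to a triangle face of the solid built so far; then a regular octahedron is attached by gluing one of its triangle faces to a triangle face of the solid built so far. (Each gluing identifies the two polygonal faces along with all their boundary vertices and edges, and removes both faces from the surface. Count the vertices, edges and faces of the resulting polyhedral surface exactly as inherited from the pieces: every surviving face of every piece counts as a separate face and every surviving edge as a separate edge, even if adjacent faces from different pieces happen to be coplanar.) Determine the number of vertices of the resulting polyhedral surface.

23

A triangular pyramid: V=4, E=6, F=4.
Attach a nonagonal antiprism (V=18, E=36, F=20) along a 3-gon: merge 3 vertices and 3 edges, delete both glued faces → V=19, E=39, F=22.
Attach a regular tetrahedron (V=4, E=6, F=4) along a 3-gon: merge 3 vertices and 3 edges, delete both glued faces → V=20, E=42, F=24.
Attach a regular octahedron (V=6, E=12, F=8) along a 3-gon: merge 3 vertices and 3 edges, delete both glued faces → V=23, E=51, F=30.
Check: V − E + F = 23 − 51 + 30 = 2.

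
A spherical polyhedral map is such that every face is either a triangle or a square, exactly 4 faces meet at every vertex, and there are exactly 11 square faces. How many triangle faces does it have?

Let x be the number of triangles; then F = 11 + x.
Edge–face incidences: 2E = 4·11 + 3·x = 44 + 3x.
Every vertex has degree 4, so 4V = 2E.
Euler: V − E + F = 2 ⇒ (2E)/4 − E + (11 + x) = 2.
Multiply by 8: 2·(2E) − 4·(2E) + 8·(11 + x) = 16, i.e. 88 + 8x − 2·(44 + 3x) = 16.
Collecting terms: 2x = 16, so x = 8.
Then 2E = 44 + 3·8 = 68, so E = 34, V = 2E/4 = 17, F = 11 + 8 = 19.

8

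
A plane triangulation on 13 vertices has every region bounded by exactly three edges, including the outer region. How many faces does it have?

In a plane triangulation 3F = 2E and V − E + F = 2, so F = 2V − 4 = 2·13 − 4 = 22.

22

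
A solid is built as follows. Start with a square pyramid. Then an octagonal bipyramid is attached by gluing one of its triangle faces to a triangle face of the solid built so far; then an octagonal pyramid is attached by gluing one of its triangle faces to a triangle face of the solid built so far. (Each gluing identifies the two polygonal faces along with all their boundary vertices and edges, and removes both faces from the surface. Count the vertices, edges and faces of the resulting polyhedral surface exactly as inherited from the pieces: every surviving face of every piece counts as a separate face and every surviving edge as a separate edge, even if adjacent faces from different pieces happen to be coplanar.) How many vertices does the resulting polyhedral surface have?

18

A square pyramid: V=5, E=8, F=5.
Attach an octagonal bipyramid (V=10, E=24, F=16) along a 3-gon: merge 3 vertices and 3 edges, delete both glued faces → V=12, E=29, F=19.
Attach an octagonal pyramid (V=9, E=16, F=9) along a 3-gon: merge 3 vertices and 3 edges, delete both glued faces → V=18, E=42, F=26.
Check: V − E + F = 18 − 42 + 26 = 2.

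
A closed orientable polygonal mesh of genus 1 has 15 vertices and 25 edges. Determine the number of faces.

10

For a closed orientable surface of genus 1, χ = 2 − 2·1 = 0.
F = 0 − V + E = 0 − 15 + 25 = 10.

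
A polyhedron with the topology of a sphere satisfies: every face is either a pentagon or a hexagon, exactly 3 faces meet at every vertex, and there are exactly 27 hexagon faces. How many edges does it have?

111

Let x be the number of pentagons; then F = 27 + x.
Edge–face incidences: 2E = 6·27 + 5·x = 162 + 5x.
Every vertex has degree 3, so 3V = 2E.
Euler: V − E + F = 2 ⇒ (2E)/3 − E + (27 + x) = 2.
Multiply by 6: 2·(2E) − 3·(2E) + 6·(27 + x) = 12, i.e. 162 + 6x − (162 + 5x) = 12.
Collecting terms: x = 12.
Then 2E = 162 + 5·12 = 222, so E = 111, V = 2E/3 = 74, F = 27 + 12 = 39.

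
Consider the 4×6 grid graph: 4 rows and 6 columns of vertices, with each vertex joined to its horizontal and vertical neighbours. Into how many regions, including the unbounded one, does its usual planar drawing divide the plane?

16

The grid has V = 4·6 = 24 vertices and E = 4·5 + 6·3 = 38 edges.
F = 2 − V + E = 2 − 24 + 38 = 16.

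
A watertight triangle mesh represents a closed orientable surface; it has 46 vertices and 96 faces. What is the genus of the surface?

Every face is a triangle, so 2E = 3·96 = 288, giving E = 144.
χ = V − E + F = 46 − 144 + 96 = -2.
For a closed orientable surface χ = 2 − 2g, so g = (2 − (-2))/2 = 2.

2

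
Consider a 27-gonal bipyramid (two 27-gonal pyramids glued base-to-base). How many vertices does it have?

A bipyramid over an n-gon has 2n triangular faces and n + 2 vertices: V = 27 + 2 = 29, E = 3·27 = 81, F = 2·27 = 54.

29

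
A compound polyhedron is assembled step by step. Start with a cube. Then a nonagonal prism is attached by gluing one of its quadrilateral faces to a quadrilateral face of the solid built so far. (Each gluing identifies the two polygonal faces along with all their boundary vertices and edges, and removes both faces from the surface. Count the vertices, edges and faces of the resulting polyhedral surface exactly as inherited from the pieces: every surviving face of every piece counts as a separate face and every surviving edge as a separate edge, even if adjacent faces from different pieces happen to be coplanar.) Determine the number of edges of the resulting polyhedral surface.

35

A cube: V=8, E=12, F=6.
Attach a nonagonal prism (V=18, E=27, F=11) along a 4-gon: merge 4 vertices and 4 edges, delete both glued faces → V=22, E=35, F=15.
Check: V − E + F = 22 − 35 + 15 = 2.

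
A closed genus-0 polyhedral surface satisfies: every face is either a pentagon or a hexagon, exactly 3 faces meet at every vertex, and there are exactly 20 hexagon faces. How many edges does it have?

Let x be the number of pentagons; then F = 20 + x.
Edge–face incidences: 2E = 6·20 + 5·x = 120 + 5x.
Every vertex has degree 3, so 3V = 2E.
Euler: V − E + F = 2 ⇒ (2E)/3 − E + (20 + x) = 2.
Multiply by 6: 2·(2E) − 3·(2E) + 6·(20 + x) = 12, i.e. 120 + 6x − (120 + 5x) = 12.
Collecting terms: x = 12.
Then 2E = 120 + 5·12 = 180, so E = 90, V = 2E/3 = 60, F = 20 + 12 = 32.

90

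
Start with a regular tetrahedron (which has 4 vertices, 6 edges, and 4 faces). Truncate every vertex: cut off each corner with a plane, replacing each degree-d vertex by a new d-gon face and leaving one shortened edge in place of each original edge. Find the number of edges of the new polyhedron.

Truncation replaces each original edge-end by a new vertex, so V′ = 2E = 12.
Each original edge survives, and each old vertex of degree d contributes d new edges; summing degrees gives Σd = 2E, so E′ = E + 2E = 3E = 18.
Each original face survives and each original vertex becomes one new face: F′ = F + V = 8.

18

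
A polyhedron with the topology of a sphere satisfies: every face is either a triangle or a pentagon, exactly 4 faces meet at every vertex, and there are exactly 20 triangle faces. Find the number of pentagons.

12

Let x be the number of pentagons; then F = 20 + x.
Edge–face incidences: 2E = 3·20 + 5·x = 60 + 5x.
Every vertex has degree 4, so 4V = 2E.
Euler: V − E + F = 2 ⇒ (2E)/4 − E + (20 + x) = 2.
Multiply by 8: 2·(2E) − 4·(2E) + 8·(20 + x) = 16, i.e. 160 + 8x − 2·(60 + 5x) = 16.
Collecting terms: −2x + 40 = 16, so −2x = −24, so x = 12.
Then 2E = 60 + 5·12 = 120, so E = 60, V = 2E/4 = 30, F = 20 + 12 = 32.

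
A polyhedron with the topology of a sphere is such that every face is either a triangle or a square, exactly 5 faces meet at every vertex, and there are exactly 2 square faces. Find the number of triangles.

24

Let x be the number of triangles; then F = 2 + x.
Edge–face incidences: 2E = 4·2 + 3·x = 8 + 3x.
Every vertex has degree 5, so 5V = 2E.
Euler: V − E + F = 2 ⇒ (2E)/5 − E + (2 + x) = 2.
Multiply by 10: 2·(2E) − 5·(2E) + 10·(2 + x) = 20, i.e. 20 + 10x − 3·(8 + 3x) = 20.
Collecting terms: x − 4 = 20, so x = 24.
Then 2E = 8 + 3·24 = 80, so E = 40, V = 2E/5 = 16, F = 2 + 24 = 26.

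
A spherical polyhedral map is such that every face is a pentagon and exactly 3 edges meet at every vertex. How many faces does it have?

12

Each face has 5 edges and each edge borders two faces, so 2E = 5F.
Each vertex has degree 3, so 3V = 2E and hence V = 5F/3.
Euler: V − E + F = 2 ⇒ (5F/3) − (5F/2) + F = 2.
Multiply by 6: (10 − 15 + 6)F = 12, i.e. 1F = 12.
So F = 12, E = 5·12/2 = 30, V = 5·12/3 = 20.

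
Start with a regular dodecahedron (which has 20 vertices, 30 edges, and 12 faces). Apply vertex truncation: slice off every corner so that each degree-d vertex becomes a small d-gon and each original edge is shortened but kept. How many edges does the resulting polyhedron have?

Truncation replaces each original edge-end by a new vertex, so V′ = 2E = 60.
Each original edge survives, and each old vertex of degree d contributes d new edges; summing degrees gives Σd = 2E, so E′ = E + 2E = 3E = 90.
Each original face survives and each original vertex becomes one new face: F′ = F + V = 32.

90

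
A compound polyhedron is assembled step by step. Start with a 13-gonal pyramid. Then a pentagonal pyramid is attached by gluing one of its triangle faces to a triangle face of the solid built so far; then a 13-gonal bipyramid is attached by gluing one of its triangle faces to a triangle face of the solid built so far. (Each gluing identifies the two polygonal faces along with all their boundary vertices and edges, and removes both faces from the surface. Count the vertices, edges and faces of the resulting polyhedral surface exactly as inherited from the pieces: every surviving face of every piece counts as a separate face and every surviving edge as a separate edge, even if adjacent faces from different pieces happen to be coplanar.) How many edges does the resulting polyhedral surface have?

A 13-gonal pyramid: V=14, E=26, F=14.
Attach a pentagonal pyramid (V=6, E=10, F=6) along a 3-gon: merge 3 vertices and 3 edges, delete both glued faces → V=17, E=33, F=18.
Attach a 13-gonal bipyramid (V=15, E=39, F=26) along a 3-gon: merge 3 vertices and 3 edges, delete both glued faces → V=29, E=69, F=42.
Check: V − E + F = 29 − 69 + 42 = 2.

69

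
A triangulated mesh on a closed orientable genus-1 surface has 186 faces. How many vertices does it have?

χ = 2 − 2·1 = 0, and every face is a triangle so 3F = 2E.
E = 3·186/2 = 279. Then V = 0 + E − F = 0 + 279 − 186 = 93.

93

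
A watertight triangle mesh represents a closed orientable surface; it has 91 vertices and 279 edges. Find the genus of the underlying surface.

2

Every face is a triangle and each edge borders two faces, so 3F = 2·279, giving F = 186.
χ = V − E + F = 91 − 279 + 186 = -2.
For a closed orientable surface χ = 2 − 2g, so g = (2 − (-2))/2 = 2.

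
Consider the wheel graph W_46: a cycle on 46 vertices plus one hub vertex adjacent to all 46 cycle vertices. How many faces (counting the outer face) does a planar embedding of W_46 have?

W_46 has V = 46 + 1 = 47 vertices and E = 2·46 = 92 edges.
By Euler's formula F = 2 − V + E = 2 − 47 + 92 = 47.

47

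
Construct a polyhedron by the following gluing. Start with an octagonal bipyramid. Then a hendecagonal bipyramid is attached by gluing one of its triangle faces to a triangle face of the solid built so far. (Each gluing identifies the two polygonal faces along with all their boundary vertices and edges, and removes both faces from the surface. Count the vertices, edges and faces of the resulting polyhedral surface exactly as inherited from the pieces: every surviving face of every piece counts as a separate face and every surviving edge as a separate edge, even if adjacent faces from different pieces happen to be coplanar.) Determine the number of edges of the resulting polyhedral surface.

An octagonal bipyramid: V=10, E=24, F=16.
Attach a hendecagonal bipyramid (V=13, E=33, F=22) along a 3-gon: merge 3 vertices and 3 edges, delete both glued faces → V=20, E=54, F=36.
Check: V − E + F = 20 − 54 + 36 = 2.

54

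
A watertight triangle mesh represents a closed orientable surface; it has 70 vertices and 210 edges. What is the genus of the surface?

1

Every face is a triangle and each edge borders two faces, so 3F = 2·210, giving F = 140.
χ = V − E + F = 70 − 210 + 140 = 0.
For a closed orientable surface χ = 2 − 2g, so g = (2 − (0))/2 = 1.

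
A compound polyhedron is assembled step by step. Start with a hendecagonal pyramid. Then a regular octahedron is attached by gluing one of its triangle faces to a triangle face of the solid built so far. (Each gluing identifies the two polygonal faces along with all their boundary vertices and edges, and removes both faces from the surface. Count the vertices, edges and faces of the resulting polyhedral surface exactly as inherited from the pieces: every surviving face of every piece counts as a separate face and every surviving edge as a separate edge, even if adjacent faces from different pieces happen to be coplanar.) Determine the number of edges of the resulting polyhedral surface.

A hendecagonal pyramid: V=12, E=22, F=12.
Attach a regular octahedron (V=6, E=12, F=8) along a 3-gon: merge 3 vertices and 3 edges, delete both glued faces → V=15, E=31, F=18.
Check: V − E + F = 15 − 31 + 18 = 2.

31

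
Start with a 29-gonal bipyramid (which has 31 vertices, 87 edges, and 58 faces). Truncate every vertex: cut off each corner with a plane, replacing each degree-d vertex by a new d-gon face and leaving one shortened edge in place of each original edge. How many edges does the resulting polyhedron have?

261

Truncation replaces each original edge-end by a new vertex, so V′ = 2E = 174.
Each original edge survives, and each old vertex of degree d contributes d new edges; summing degrees gives Σd = 2E, so E′ = E + 2E = 3E = 261.
Each original face survives and each original vertex becomes one new face: F′ = F + V = 89.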